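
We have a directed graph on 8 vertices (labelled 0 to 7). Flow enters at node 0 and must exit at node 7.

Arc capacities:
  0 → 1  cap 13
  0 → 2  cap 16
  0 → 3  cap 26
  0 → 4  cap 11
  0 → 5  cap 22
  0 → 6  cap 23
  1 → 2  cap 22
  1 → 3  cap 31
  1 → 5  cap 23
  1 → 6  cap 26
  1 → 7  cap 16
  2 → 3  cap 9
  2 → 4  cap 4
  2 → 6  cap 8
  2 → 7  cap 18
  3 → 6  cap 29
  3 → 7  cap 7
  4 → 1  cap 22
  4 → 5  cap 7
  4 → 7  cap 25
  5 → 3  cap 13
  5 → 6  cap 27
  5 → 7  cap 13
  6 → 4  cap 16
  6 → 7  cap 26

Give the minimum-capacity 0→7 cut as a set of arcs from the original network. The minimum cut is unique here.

augment #1: 0→1→7 push 13
augment #2: 0→2→7 push 16
augment #3: 0→3→7 push 7
augment #4: 0→4→7 push 11
augment #5: 0→5→7 push 13
augment #6: 0→6→7 push 23
augment #7: 0→3→6→7 push 3
augment #8: 0→3→6→4→7 push 14
augment #9: 0→3→6→4→1→7 push 2
max flow = 102; residual-reachable set from 0 gives S-side
cut edges (S→T): {(0,1), (0,2), (0,4), (3,7), (5,7), (6,4), (6,7)} total cap 102

Min-cut arcs: {(0,1), (0,2), (0,4), (3,7), (5,7), (6,4), (6,7)} (total capacity 102)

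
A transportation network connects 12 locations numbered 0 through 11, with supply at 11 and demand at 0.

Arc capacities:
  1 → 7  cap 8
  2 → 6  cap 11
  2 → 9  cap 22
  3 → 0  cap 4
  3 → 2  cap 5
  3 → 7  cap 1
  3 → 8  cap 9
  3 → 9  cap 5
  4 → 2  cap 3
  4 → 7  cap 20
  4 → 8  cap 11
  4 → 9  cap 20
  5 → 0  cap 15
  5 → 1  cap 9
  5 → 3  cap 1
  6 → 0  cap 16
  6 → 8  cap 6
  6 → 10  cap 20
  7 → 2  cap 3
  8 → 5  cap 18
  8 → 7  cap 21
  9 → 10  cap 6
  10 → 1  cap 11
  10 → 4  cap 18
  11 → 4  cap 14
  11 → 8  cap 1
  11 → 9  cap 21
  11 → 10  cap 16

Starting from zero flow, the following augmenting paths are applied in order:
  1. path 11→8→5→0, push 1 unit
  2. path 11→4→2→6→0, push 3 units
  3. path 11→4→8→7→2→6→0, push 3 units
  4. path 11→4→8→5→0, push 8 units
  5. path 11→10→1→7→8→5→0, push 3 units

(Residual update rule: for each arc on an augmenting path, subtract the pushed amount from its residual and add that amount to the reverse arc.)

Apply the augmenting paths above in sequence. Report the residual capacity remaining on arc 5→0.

Residual capacity of (5,0): 3

after path 1 (11→8→5→0, push 1): res(5,0)=14
after path 2 (11→4→2→6→0, push 3): res(5,0)=14
after path 3 (11→4→8→7→2→6→0, push 3): res(5,0)=14
after path 4 (11→4→8→5→0, push 8): res(5,0)=6
after path 5 (11→10→1→7→8→5→0, push 3): res(5,0)=3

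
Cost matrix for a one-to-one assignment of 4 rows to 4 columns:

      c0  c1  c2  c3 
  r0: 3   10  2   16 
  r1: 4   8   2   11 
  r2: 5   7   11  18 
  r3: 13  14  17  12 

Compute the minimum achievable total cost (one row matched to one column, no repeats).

Minimum assignment cost: 24

optimal assignment: row0→col0 (cost 3), row1→col2 (cost 2), row2→col1 (cost 7), row3→col3 (cost 12)
total = 3 + 2 + 7 + 12 = 24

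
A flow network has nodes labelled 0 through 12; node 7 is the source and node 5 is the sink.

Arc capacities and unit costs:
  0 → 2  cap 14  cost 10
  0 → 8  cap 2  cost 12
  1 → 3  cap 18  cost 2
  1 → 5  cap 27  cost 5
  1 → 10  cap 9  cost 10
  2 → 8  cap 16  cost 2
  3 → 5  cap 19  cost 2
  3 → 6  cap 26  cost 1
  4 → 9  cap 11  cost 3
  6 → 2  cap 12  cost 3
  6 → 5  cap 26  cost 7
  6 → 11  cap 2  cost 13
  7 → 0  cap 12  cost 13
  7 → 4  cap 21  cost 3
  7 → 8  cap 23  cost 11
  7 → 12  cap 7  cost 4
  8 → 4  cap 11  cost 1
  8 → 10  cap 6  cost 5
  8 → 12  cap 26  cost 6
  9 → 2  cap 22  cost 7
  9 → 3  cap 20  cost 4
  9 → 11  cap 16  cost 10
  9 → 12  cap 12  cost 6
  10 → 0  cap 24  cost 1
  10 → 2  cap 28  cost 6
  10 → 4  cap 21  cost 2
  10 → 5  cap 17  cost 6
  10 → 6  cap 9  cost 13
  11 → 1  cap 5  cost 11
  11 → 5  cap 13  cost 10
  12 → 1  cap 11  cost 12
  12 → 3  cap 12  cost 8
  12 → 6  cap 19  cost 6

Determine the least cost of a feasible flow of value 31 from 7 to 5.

Minimum cost for 31 units: 569

shortest-cost path #1: 7→4→9→3→5 push 11 @ unit cost 12 (adds 132)
shortest-cost path #2: 7→12→3→5 push 7 @ unit cost 14 (adds 98)
shortest-cost path #3: 7→8→10→5 push 6 @ unit cost 22 (adds 132)
shortest-cost path #4: 7→8→12→3→5 push 1 @ unit cost 27 (adds 27)
shortest-cost path #5: 7→8→12→6→5 push 6 @ unit cost 30 (adds 180)
total cost = 569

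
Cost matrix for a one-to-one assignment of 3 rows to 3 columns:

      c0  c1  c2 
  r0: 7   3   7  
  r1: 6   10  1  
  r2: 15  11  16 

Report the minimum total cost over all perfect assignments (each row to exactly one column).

one of 2 optimal assignments: row0→col0 (cost 7), row1→col2 (cost 1), row2→col1 (cost 11)
total = 7 + 1 + 11 = 19

Minimum assignment cost: 19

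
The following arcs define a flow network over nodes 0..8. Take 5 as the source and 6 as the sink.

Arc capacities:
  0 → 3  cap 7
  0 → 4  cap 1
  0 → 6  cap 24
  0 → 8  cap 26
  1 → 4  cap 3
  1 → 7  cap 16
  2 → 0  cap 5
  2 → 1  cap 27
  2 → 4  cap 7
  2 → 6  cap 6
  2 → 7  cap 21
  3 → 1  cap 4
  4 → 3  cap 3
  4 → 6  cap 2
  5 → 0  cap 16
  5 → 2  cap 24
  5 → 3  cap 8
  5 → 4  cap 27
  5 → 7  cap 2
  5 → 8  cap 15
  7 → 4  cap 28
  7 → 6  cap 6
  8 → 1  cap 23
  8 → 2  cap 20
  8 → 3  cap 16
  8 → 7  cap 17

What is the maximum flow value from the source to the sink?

Maximum flow value: 35

augment #1: 5→0→6 bottleneck 16, total now 16
augment #2: 5→2→6 bottleneck 6, total now 22
augment #3: 5→4→6 bottleneck 2, total now 24
augment #4: 5→7→6 bottleneck 2, total now 26
augment #5: 5→2→0→6 bottleneck 5, total now 31
augment #6: 5→2→7→6 bottleneck 4, total now 35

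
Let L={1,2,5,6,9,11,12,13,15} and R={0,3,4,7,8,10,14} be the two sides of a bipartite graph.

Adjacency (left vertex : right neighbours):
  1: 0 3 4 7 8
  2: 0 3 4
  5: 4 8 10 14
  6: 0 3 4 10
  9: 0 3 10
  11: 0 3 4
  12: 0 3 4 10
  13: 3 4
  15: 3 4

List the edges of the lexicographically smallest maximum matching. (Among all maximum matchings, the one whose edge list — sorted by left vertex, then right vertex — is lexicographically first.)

Lex-smallest maximum matching: {(1,7), (2,0), (5,8), (6,3), (9,10), (11,4)}

|M| = 6 (so the lex-smallest maximum matching has 6 edges)
process left vertices in ascending order; for each, take the smallest-labelled available neighbour that still permits 6 edges overall, or leave it unmatched if none does
lex-smallest matching: {1-7, 2-0, 5-8, 6-3, 9-10, 11-4}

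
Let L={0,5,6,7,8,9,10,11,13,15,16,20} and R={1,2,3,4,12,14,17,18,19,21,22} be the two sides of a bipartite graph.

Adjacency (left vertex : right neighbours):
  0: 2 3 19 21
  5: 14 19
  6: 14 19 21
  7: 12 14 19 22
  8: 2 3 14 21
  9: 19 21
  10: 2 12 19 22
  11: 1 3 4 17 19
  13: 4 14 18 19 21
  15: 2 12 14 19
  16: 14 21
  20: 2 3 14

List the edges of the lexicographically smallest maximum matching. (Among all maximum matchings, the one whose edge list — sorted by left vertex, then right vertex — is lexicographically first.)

Lex-smallest maximum matching: {(0,2), (5,14), (6,19), (7,12), (8,3), (9,21), (10,22), (11,1), (13,4)}

|M| = 9 (so the lex-smallest maximum matching has 9 edges)
process left vertices in ascending order; for each, take the smallest-labelled available neighbour that still permits 9 edges overall, or leave it unmatched if none does
lex-smallest matching: {0-2, 5-14, 6-19, 7-12, 8-3, 9-21, 10-22, 11-1, 13-4}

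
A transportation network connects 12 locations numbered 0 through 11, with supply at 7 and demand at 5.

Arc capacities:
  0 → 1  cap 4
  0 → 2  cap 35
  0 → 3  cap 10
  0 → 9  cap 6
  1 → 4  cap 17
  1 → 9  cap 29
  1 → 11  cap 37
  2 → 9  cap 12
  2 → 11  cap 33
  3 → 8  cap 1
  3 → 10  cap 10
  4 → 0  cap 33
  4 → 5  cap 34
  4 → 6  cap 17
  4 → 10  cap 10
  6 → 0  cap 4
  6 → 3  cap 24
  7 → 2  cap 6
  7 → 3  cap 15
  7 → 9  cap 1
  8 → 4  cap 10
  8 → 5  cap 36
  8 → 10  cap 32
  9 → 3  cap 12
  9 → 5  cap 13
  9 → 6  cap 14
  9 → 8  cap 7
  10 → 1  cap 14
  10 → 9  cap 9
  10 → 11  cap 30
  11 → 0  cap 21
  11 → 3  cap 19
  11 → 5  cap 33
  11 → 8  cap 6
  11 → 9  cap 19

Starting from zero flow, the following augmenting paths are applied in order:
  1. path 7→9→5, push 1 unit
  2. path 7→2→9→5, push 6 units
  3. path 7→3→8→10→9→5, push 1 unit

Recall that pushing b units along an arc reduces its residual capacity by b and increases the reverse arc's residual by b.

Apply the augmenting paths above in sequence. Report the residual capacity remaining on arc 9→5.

Residual capacity of (9,5): 5

after path 1 (7→9→5, push 1): res(9,5)=12
after path 2 (7→2→9→5, push 6): res(9,5)=6
after path 3 (7→3→8→10→9→5, push 1): res(9,5)=5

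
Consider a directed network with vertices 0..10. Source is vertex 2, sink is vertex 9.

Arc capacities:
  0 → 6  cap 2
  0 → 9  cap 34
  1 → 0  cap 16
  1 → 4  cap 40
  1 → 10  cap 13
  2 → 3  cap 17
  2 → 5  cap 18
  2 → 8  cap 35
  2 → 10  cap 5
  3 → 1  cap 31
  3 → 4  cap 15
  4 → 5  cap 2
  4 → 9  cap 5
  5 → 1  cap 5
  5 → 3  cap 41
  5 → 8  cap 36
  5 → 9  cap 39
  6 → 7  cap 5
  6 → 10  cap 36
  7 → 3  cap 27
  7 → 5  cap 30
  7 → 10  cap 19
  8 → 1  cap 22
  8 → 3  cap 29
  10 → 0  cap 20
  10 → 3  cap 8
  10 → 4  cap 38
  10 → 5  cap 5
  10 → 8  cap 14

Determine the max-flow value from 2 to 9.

Maximum flow value: 59

augment #1: 2→5→9 bottleneck 18, total now 18
augment #2: 2→3→4→9 bottleneck 5, total now 23
augment #3: 2→10→0→9 bottleneck 5, total now 28
augment #4: 2→3→1→0→9 bottleneck 12, total now 40
augment #5: 2→8→1→0→9 bottleneck 4, total now 44
augment #6: 2→8→1→4→5→9 bottleneck 2, total now 46
augment #7: 2→8→1→10→0→9 bottleneck 13, total now 59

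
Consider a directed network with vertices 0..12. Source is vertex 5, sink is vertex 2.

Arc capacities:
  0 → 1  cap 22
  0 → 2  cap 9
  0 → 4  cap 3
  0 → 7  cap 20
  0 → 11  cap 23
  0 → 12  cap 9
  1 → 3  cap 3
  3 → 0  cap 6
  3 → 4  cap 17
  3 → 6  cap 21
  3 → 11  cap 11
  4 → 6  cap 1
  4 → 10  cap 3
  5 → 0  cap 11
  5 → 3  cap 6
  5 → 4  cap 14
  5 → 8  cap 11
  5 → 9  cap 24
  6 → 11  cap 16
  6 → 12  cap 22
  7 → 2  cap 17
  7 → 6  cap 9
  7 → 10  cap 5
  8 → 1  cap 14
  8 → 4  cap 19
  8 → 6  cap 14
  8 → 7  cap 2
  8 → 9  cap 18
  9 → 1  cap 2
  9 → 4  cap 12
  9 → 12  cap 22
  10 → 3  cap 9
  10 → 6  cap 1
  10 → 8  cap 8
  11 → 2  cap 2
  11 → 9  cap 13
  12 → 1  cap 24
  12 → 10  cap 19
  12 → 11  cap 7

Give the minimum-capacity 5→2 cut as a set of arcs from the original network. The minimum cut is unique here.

augment #1: 5→0→2 push 9
augment #2: 5→0→7→2 push 2
augment #3: 5→3→11→2 push 2
augment #4: 5→8→7→2 push 2
augment #5: 5→3→0→7→2 push 4
augment #6: 5→4→10→3→0→7→2 push 2
max flow = 21; residual-reachable set from 5 gives S-side
cut edges (S→T): {(3,0), (5,0), (8,7), (11,2)} total cap 21

Min-cut arcs: {(3,0), (5,0), (8,7), (11,2)} (total capacity 21)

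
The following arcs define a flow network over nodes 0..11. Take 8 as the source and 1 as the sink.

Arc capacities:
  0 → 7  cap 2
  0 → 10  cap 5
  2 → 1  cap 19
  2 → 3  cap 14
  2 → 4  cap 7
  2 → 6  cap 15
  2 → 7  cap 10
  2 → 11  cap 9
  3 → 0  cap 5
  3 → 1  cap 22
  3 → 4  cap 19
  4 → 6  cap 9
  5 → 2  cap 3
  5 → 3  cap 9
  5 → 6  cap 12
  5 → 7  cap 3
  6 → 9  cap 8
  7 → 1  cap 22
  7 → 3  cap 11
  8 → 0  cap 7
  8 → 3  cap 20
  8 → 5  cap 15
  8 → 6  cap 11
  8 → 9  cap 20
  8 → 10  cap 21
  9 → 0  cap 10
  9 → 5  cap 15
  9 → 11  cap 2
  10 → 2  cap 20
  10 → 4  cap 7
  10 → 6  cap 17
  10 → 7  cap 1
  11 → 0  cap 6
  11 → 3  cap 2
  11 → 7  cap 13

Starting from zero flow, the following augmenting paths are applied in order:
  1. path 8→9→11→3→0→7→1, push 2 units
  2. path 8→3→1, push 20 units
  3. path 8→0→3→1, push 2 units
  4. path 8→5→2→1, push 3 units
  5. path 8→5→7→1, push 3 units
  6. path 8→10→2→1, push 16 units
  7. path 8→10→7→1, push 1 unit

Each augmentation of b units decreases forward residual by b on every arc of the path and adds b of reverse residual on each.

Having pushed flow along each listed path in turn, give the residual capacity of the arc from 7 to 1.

after path 1 (8→9→11→3→0→7→1, push 2): res(7,1)=20
after path 2 (8→3→1, push 20): res(7,1)=20
after path 3 (8→0→3→1, push 2): res(7,1)=20
after path 4 (8→5→2→1, push 3): res(7,1)=20
after path 5 (8→5→7→1, push 3): res(7,1)=17
after path 6 (8→10→2→1, push 16): res(7,1)=17
after path 7 (8→10→7→1, push 1): res(7,1)=16

Residual capacity of (7,1): 16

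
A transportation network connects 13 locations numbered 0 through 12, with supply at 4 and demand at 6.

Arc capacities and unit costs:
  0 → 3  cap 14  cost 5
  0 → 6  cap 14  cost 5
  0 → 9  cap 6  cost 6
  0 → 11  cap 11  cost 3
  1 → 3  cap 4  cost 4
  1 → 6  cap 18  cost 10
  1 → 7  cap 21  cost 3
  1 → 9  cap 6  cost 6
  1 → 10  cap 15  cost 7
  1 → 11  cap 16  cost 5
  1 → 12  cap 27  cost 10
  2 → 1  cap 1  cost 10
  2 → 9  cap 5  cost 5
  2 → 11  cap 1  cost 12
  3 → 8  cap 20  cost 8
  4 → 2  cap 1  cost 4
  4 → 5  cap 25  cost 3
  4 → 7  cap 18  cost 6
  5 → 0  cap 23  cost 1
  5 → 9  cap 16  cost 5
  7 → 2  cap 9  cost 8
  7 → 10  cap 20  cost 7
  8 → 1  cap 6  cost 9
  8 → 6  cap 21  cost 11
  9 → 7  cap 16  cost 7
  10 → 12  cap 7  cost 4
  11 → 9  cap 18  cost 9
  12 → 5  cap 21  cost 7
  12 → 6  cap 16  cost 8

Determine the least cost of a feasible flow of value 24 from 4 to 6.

Minimum cost for 24 units: 381

shortest-cost path #1: 4→5→0→6 push 14 @ unit cost 9 (adds 126)
shortest-cost path #2: 4→2→1→6 push 1 @ unit cost 24 (adds 24)
shortest-cost path #3: 4→7→10→12→6 push 7 @ unit cost 25 (adds 175)
shortest-cost path #4: 4→5→0→3→8→6 push 2 @ unit cost 28 (adds 56)
total cost = 381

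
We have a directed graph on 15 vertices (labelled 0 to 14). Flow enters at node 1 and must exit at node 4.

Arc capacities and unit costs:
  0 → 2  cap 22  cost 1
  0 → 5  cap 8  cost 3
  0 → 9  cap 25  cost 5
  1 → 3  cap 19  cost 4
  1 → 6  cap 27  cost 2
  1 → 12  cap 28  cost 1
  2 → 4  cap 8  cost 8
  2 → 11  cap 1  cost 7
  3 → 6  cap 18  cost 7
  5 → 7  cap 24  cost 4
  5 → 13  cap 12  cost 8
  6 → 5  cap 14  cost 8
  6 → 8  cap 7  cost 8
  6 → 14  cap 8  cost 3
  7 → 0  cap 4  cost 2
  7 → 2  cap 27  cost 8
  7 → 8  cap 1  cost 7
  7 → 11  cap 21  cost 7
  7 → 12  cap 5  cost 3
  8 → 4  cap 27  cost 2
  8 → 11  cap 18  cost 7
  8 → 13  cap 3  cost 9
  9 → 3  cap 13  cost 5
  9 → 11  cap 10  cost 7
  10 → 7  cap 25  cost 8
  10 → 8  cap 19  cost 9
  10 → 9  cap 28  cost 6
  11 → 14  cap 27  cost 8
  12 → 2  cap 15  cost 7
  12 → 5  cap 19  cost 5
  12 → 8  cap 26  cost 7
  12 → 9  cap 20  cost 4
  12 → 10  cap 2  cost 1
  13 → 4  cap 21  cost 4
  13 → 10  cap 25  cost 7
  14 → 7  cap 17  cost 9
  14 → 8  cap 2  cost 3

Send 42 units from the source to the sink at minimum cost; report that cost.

shortest-cost path #1: 1→12→8→4 push 26 @ unit cost 10 (adds 260)
shortest-cost path #2: 1→6→14→8→4 push 1 @ unit cost 10 (adds 10)
shortest-cost path #3: 1→12→2→4 push 2 @ unit cost 16 (adds 32)
shortest-cost path #4: 1→6→14→8→12→2→4 push 1 @ unit cost 16 (adds 16)
shortest-cost path #5: 1→6→8→12→2→4 push 5 @ unit cost 18 (adds 90)
shortest-cost path #6: 1→6→8→12→5→13→4 push 2 @ unit cost 20 (adds 40)
shortest-cost path #7: 1→6→5→13→4 push 5 @ unit cost 22 (adds 110)
total cost = 558

Minimum cost for 42 units: 558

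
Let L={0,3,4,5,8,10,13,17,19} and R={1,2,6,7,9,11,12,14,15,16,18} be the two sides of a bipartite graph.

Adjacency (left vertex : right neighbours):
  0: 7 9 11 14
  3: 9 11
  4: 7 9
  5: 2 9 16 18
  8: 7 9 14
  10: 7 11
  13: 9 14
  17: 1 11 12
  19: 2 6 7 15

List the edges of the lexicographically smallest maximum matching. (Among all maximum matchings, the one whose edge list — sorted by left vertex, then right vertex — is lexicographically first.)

|M| = 7 (so the lex-smallest maximum matching has 7 edges)
process left vertices in ascending order; for each, take the smallest-labelled available neighbour that still permits 7 edges overall, or leave it unmatched if none does
lex-smallest matching: {0-7, 3-9, 5-2, 8-14, 10-11, 17-1, 19-6}

Lex-smallest maximum matching: {(0,7), (3,9), (5,2), (8,14), (10,11), (17,1), (19,6)}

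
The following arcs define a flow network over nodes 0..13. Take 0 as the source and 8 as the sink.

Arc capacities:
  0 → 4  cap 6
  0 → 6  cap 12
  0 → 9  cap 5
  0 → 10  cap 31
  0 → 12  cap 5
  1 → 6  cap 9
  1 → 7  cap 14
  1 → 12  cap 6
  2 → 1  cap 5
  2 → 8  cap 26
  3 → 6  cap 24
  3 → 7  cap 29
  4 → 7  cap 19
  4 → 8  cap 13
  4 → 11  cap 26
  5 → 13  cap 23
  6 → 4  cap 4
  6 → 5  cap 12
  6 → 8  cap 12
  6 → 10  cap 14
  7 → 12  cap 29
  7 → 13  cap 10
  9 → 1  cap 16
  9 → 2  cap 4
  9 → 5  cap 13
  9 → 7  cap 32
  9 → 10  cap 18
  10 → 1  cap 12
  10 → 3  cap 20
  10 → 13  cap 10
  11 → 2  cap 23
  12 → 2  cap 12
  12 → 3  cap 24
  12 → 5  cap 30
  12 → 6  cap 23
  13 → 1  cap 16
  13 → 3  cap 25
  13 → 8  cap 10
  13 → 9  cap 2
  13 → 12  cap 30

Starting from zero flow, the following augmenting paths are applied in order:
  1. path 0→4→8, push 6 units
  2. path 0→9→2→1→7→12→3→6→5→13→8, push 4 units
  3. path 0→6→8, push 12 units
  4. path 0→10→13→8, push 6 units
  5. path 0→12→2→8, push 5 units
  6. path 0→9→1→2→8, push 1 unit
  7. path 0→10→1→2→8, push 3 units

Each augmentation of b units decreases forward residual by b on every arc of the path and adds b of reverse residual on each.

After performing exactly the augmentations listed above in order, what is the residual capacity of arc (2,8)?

Residual capacity of (2,8): 17

after path 1 (0→4→8, push 6): res(2,8)=26
after path 2 (0→9→2→1→7→12→3→6→5→13→8, push 4): res(2,8)=26
after path 3 (0→6→8, push 12): res(2,8)=26
after path 4 (0→10→13→8, push 6): res(2,8)=26
after path 5 (0→12→2→8, push 5): res(2,8)=21
after path 6 (0→9→1→2→8, push 1): res(2,8)=20
after path 7 (0→10→1→2→8, push 3): res(2,8)=17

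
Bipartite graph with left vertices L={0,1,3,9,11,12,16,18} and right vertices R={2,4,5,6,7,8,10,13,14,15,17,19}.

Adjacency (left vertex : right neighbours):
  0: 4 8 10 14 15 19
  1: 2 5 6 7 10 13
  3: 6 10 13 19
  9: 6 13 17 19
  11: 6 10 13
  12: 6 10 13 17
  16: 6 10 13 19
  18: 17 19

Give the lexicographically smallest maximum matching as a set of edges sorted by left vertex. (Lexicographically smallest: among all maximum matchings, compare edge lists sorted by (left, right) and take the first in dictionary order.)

|M| = 7 (so the lex-smallest maximum matching has 7 edges)
process left vertices in ascending order; for each, take the smallest-labelled available neighbour that still permits 7 edges overall, or leave it unmatched if none does
lex-smallest matching: {0-4, 1-2, 3-6, 9-13, 11-10, 12-17, 16-19}

Lex-smallest maximum matching: {(0,4), (1,2), (3,6), (9,13), (11,10), (12,17), (16,19)}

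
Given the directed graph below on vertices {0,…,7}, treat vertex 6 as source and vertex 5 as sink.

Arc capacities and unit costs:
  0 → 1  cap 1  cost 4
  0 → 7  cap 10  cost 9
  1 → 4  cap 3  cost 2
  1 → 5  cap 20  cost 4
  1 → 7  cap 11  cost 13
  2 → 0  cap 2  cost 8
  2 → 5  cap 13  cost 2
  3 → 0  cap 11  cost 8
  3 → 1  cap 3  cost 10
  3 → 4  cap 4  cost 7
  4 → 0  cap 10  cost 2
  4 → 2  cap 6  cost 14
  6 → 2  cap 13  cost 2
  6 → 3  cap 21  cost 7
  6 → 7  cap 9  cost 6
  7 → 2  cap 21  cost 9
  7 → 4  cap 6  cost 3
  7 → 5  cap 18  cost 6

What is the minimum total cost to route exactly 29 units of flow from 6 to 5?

Minimum cost for 29 units: 336

shortest-cost path #1: 6→2→5 push 13 @ unit cost 4 (adds 52)
shortest-cost path #2: 6→7→5 push 9 @ unit cost 12 (adds 108)
shortest-cost path #3: 6→3→1→5 push 3 @ unit cost 21 (adds 63)
shortest-cost path #4: 6→3→0→1→5 push 1 @ unit cost 23 (adds 23)
shortest-cost path #5: 6→3→0→7→5 push 3 @ unit cost 30 (adds 90)
total cost = 336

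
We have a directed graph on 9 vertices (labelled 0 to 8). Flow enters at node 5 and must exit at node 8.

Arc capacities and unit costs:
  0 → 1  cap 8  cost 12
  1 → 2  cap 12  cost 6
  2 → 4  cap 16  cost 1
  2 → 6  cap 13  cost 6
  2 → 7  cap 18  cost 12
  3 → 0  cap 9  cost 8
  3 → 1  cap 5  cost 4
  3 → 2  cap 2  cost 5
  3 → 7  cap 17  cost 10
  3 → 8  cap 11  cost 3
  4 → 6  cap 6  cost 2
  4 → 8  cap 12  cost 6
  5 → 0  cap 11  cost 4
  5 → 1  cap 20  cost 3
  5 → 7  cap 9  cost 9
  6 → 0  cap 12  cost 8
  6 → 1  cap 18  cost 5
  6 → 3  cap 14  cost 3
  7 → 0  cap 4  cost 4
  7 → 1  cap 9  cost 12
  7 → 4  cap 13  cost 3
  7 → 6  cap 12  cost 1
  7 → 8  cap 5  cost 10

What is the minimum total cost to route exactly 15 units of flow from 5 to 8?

shortest-cost path #1: 5→1→2→4→8 push 12 @ unit cost 16 (adds 192)
shortest-cost path #2: 5→7→6→3→8 push 3 @ unit cost 16 (adds 48)
total cost = 240

Minimum cost for 15 units: 240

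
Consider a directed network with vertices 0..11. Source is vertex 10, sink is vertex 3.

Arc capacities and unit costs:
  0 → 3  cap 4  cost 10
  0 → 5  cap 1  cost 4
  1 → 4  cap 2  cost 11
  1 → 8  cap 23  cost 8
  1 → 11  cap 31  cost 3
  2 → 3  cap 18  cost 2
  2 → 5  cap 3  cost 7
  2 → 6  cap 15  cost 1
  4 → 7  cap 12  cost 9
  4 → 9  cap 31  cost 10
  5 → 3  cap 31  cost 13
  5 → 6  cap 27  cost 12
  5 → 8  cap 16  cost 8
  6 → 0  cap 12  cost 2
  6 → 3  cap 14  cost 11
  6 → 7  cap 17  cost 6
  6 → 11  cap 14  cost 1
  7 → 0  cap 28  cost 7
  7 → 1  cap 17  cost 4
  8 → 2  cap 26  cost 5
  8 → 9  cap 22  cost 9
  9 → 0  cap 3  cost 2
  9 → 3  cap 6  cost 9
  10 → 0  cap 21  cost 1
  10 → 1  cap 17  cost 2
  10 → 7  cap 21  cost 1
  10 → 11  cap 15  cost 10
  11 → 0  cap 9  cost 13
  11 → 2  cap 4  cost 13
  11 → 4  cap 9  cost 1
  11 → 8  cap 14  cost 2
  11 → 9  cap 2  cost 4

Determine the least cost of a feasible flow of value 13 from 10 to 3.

shortest-cost path #1: 10→0→3 push 4 @ unit cost 11 (adds 44)
shortest-cost path #2: 10→1→11→8→2→3 push 9 @ unit cost 14 (adds 126)
total cost = 170

Minimum cost for 13 units: 170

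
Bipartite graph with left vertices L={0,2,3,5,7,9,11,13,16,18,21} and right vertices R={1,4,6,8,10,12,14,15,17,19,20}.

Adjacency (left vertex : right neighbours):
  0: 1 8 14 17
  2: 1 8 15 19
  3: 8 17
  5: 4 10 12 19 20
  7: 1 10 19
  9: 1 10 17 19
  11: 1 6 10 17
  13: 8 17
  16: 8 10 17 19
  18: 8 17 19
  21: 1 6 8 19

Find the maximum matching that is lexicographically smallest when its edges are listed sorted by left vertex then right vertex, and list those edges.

Lex-smallest maximum matching: {(0,14), (2,15), (3,8), (5,4), (7,1), (9,10), (11,6), (13,17), (16,19)}

|M| = 9 (so the lex-smallest maximum matching has 9 edges)
process left vertices in ascending order; for each, take the smallest-labelled available neighbour that still permits 9 edges overall, or leave it unmatched if none does
lex-smallest matching: {0-14, 2-15, 3-8, 5-4, 7-1, 9-10, 11-6, 13-17, 16-19}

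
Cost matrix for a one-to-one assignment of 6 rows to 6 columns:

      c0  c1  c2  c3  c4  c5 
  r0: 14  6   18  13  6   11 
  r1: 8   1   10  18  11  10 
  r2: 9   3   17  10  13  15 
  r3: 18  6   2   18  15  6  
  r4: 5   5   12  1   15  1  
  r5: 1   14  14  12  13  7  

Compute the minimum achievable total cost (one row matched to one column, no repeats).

Minimum assignment cost: 21

optimal assignment: row0→col4 (cost 6), row1→col1 (cost 1), row2→col3 (cost 10), row3→col2 (cost 2), row4→col5 (cost 1), row5→col0 (cost 1)
total = 6 + 1 + 10 + 2 + 1 + 1 = 21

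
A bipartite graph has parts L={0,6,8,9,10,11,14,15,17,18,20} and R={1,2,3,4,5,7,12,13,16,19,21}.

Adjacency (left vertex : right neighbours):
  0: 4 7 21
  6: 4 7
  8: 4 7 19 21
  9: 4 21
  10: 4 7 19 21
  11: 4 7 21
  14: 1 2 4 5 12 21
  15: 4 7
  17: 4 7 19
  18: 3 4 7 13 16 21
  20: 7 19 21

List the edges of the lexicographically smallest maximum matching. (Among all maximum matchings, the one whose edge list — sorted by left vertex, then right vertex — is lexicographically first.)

|M| = 6 (so the lex-smallest maximum matching has 6 edges)
process left vertices in ascending order; for each, take the smallest-labelled available neighbour that still permits 6 edges overall, or leave it unmatched if none does
lex-smallest matching: {0-4, 6-7, 8-19, 9-21, 14-1, 18-3}

Lex-smallest maximum matching: {(0,4), (6,7), (8,19), (9,21), (14,1), (18,3)}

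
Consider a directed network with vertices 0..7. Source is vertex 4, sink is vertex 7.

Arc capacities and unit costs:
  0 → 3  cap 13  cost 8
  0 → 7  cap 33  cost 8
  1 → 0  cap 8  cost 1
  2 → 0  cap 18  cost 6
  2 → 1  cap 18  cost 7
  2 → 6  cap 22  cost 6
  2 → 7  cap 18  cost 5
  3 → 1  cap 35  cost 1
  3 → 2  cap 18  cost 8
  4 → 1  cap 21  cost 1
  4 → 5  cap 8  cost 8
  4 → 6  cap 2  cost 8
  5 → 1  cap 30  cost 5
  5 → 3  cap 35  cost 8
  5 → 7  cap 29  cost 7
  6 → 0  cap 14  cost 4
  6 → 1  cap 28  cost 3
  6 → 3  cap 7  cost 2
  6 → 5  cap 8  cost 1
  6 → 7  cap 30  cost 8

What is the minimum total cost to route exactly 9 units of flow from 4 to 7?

Minimum cost for 9 units: 95

shortest-cost path #1: 4→1→0→7 push 8 @ unit cost 10 (adds 80)
shortest-cost path #2: 4→5→7 push 1 @ unit cost 15 (adds 15)
total cost = 95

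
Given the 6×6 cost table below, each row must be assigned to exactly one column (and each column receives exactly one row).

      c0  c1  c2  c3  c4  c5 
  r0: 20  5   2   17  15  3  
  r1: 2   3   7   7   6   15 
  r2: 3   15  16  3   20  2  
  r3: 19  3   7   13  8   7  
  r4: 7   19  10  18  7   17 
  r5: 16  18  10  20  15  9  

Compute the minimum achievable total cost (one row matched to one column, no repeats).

Minimum assignment cost: 26

optimal assignment: row0→col2 (cost 2), row1→col0 (cost 2), row2→col3 (cost 3), row3→col1 (cost 3), row4→col4 (cost 7), row5→col5 (cost 9)
total = 2 + 2 + 3 + 3 + 7 + 9 = 26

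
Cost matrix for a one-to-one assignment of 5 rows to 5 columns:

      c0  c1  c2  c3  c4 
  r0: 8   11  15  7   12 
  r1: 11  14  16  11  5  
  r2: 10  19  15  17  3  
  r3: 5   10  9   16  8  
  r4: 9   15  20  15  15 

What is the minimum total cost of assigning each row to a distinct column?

optimal assignment: row0→col3 (cost 7), row1→col1 (cost 14), row2→col4 (cost 3), row3→col2 (cost 9), row4→col0 (cost 9)
total = 7 + 14 + 3 + 9 + 9 = 42

Minimum assignment cost: 42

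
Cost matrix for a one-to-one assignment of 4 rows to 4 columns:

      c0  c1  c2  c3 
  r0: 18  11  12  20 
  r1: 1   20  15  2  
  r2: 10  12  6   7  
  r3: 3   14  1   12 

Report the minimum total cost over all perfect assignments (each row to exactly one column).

Minimum assignment cost: 20

optimal assignment: row0→col1 (cost 11), row1→col0 (cost 1), row2→col3 (cost 7), row3→col2 (cost 1)
total = 11 + 1 + 7 + 1 = 20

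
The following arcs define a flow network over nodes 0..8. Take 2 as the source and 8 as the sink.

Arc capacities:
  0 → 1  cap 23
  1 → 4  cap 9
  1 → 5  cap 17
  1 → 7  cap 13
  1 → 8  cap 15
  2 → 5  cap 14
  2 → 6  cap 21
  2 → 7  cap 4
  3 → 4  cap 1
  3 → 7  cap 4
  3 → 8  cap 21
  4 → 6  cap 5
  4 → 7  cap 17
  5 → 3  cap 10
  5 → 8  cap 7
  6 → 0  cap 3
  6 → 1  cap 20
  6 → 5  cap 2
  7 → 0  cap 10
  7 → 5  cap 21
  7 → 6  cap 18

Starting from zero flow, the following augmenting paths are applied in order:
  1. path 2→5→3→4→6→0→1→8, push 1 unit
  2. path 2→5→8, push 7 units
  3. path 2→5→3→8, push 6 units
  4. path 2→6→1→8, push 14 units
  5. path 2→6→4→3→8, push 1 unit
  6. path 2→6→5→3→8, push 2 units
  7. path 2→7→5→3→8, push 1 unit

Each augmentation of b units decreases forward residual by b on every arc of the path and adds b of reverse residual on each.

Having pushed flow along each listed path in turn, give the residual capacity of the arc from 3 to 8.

Residual capacity of (3,8): 11

after path 1 (2→5→3→4→6→0→1→8, push 1): res(3,8)=21
after path 2 (2→5→8, push 7): res(3,8)=21
after path 3 (2→5→3→8, push 6): res(3,8)=15
after path 4 (2→6→1→8, push 14): res(3,8)=15
after path 5 (2→6→4→3→8, push 1): res(3,8)=14
after path 6 (2→6→5→3→8, push 2): res(3,8)=12
after path 7 (2→7→5→3→8, push 1): res(3,8)=11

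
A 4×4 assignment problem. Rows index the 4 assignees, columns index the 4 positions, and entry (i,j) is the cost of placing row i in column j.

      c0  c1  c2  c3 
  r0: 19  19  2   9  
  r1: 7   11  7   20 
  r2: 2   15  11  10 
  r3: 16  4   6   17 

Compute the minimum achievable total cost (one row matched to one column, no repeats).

Minimum assignment cost: 22

optimal assignment: row0→col3 (cost 9), row1→col2 (cost 7), row2→col0 (cost 2), row3→col1 (cost 4)
total = 9 + 7 + 2 + 4 = 22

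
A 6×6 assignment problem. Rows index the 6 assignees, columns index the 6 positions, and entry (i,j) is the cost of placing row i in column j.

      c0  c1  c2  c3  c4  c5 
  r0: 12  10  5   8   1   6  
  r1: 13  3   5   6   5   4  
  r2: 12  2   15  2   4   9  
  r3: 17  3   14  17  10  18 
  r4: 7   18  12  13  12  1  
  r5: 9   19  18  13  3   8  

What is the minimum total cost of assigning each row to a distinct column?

Minimum assignment cost: 21

optimal assignment: row0→col4 (cost 1), row1→col2 (cost 5), row2→col3 (cost 2), row3→col1 (cost 3), row4→col5 (cost 1), row5→col0 (cost 9)
total = 1 + 5 + 2 + 3 + 1 + 9 = 21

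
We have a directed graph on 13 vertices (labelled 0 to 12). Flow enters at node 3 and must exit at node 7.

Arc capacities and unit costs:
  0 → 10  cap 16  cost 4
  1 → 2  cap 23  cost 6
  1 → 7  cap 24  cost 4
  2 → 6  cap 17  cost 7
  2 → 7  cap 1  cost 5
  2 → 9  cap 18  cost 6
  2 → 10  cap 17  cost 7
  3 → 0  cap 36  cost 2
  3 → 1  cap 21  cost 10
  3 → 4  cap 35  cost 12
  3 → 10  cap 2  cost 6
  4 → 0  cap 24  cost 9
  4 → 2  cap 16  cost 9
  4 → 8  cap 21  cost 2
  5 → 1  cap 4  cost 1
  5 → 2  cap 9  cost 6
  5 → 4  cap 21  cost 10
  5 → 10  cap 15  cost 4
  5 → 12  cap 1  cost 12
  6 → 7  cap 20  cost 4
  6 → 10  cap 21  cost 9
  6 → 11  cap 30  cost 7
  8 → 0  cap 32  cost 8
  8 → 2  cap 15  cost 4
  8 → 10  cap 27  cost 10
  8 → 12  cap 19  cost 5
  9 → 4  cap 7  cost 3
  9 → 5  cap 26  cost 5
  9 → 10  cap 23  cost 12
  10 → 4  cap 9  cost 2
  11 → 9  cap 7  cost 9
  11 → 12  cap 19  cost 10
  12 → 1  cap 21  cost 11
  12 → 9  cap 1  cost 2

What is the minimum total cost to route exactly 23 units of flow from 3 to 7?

shortest-cost path #1: 3→1→7 push 21 @ unit cost 14 (adds 294)
shortest-cost path #2: 3→10→4→8→2→7 push 1 @ unit cost 19 (adds 19)
shortest-cost path #3: 3→10→4→8→2→6→7 push 1 @ unit cost 25 (adds 25)
total cost = 338

Minimum cost for 23 units: 338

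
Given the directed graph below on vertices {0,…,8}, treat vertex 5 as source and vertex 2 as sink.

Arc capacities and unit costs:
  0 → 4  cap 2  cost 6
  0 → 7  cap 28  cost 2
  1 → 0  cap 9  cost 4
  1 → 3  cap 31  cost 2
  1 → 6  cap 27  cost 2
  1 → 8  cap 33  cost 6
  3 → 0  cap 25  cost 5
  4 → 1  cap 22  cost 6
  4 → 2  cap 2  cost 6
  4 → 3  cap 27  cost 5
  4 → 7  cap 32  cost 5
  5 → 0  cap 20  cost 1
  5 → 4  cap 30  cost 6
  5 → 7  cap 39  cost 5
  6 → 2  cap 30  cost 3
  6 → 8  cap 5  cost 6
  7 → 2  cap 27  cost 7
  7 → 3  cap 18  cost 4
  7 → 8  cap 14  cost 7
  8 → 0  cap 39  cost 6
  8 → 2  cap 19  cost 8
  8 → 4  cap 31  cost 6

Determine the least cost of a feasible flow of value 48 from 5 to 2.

Minimum cost for 48 units: 631

shortest-cost path #1: 5→0→7→2 push 20 @ unit cost 10 (adds 200)
shortest-cost path #2: 5→7→2 push 7 @ unit cost 12 (adds 84)
shortest-cost path #3: 5→4→2 push 2 @ unit cost 12 (adds 24)
shortest-cost path #4: 5→4→1→6→2 push 19 @ unit cost 17 (adds 323)
total cost = 631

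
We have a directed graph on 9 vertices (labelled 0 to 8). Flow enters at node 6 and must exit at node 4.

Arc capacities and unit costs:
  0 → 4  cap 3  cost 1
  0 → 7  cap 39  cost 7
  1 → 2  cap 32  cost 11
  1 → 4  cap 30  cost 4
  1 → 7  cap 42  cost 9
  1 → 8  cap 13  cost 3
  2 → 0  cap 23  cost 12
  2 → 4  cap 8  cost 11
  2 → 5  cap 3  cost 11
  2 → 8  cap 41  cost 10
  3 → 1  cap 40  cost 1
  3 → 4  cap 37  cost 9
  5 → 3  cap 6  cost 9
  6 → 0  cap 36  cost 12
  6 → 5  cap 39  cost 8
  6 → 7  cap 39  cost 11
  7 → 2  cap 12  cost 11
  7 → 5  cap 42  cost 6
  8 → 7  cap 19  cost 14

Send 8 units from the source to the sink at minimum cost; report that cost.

Minimum cost for 8 units: 149

shortest-cost path #1: 6→0→4 push 3 @ unit cost 13 (adds 39)
shortest-cost path #2: 6→5→3→1→4 push 5 @ unit cost 22 (adds 110)
total cost = 149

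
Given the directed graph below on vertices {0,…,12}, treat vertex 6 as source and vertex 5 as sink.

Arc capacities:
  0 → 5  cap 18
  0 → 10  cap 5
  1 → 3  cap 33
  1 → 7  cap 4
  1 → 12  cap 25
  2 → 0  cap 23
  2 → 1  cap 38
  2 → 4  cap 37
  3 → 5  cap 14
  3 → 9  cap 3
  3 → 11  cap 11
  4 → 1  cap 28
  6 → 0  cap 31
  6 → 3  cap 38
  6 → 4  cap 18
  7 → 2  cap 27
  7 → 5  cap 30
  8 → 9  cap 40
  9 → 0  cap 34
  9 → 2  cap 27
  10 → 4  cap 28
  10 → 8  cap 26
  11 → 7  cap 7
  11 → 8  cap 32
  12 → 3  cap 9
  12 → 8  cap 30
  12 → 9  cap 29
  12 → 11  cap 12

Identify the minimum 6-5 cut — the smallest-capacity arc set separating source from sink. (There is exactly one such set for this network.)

augment #1: 6→0→5 push 18
augment #2: 6→3→5 push 14
augment #3: 6→3→11→7→5 push 7
augment #4: 6→4→1→7→5 push 4
max flow = 43; residual-reachable set from 6 gives S-side
cut edges (S→T): {(0,5), (1,7), (3,5), (11,7)} total cap 43

Min-cut arcs: {(0,5), (1,7), (3,5), (11,7)} (total capacity 43)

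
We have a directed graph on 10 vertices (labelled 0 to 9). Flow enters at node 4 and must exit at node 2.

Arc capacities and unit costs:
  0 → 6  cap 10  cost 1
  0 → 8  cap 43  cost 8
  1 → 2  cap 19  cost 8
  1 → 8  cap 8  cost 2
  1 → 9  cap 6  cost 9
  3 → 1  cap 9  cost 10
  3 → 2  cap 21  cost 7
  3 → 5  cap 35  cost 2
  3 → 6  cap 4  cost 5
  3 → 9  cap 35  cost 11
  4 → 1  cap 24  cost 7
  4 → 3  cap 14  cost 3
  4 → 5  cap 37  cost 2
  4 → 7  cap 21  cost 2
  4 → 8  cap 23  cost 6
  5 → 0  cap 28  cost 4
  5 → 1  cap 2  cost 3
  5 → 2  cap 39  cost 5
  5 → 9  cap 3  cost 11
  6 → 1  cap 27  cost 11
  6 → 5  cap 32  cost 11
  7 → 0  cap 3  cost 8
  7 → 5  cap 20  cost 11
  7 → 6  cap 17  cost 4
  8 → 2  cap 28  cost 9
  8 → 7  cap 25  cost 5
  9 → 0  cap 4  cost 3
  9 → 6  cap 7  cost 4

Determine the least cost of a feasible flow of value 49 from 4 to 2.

Minimum cost for 49 units: 379

shortest-cost path #1: 4→5→2 push 37 @ unit cost 7 (adds 259)
shortest-cost path #2: 4→3→2 push 12 @ unit cost 10 (adds 120)
total cost = 379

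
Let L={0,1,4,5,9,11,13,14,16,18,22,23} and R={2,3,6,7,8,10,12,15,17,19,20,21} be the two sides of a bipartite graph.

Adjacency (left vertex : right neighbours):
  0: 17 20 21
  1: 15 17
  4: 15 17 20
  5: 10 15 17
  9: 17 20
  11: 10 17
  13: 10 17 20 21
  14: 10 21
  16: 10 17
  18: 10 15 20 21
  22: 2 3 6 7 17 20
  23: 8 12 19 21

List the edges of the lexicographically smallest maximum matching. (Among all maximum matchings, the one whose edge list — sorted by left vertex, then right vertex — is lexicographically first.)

|M| = 7 (so the lex-smallest maximum matching has 7 edges)
process left vertices in ascending order; for each, take the smallest-labelled available neighbour that still permits 7 edges overall, or leave it unmatched if none does
lex-smallest matching: {0-17, 1-15, 4-20, 5-10, 13-21, 22-2, 23-8}

Lex-smallest maximum matching: {(0,17), (1,15), (4,20), (5,10), (13,21), (22,2), (23,8)}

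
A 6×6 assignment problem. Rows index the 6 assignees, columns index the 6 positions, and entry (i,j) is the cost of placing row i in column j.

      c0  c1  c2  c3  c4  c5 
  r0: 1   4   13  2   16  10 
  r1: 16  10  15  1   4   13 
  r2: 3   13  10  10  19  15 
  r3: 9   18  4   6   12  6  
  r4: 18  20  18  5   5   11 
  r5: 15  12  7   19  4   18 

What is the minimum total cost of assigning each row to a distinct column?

Minimum assignment cost: 26

optimal assignment: row0→col1 (cost 4), row1→col3 (cost 1), row2→col0 (cost 3), row3→col5 (cost 6), row4→col4 (cost 5), row5→col2 (cost 7)
total = 4 + 1 + 3 + 6 + 5 + 7 = 26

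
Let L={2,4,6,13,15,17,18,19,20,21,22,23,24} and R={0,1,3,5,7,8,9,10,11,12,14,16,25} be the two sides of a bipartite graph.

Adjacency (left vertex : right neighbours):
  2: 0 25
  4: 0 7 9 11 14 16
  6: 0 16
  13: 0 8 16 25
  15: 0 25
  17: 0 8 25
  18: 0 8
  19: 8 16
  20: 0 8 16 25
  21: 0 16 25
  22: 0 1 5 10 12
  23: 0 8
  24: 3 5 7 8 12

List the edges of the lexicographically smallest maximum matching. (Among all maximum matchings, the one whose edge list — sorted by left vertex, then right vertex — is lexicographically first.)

Lex-smallest maximum matching: {(2,0), (4,7), (6,16), (13,8), (15,25), (22,1), (24,3)}

|M| = 7 (so the lex-smallest maximum matching has 7 edges)
process left vertices in ascending order; for each, take the smallest-labelled available neighbour that still permits 7 edges overall, or leave it unmatched if none does
lex-smallest matching: {2-0, 4-7, 6-16, 13-8, 15-25, 22-1, 24-3}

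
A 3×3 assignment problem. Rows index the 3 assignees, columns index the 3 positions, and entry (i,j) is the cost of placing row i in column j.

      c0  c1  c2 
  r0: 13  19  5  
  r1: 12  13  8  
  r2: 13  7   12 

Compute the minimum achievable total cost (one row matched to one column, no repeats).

Minimum assignment cost: 24

optimal assignment: row0→col2 (cost 5), row1→col0 (cost 12), row2→col1 (cost 7)
total = 5 + 12 + 7 = 24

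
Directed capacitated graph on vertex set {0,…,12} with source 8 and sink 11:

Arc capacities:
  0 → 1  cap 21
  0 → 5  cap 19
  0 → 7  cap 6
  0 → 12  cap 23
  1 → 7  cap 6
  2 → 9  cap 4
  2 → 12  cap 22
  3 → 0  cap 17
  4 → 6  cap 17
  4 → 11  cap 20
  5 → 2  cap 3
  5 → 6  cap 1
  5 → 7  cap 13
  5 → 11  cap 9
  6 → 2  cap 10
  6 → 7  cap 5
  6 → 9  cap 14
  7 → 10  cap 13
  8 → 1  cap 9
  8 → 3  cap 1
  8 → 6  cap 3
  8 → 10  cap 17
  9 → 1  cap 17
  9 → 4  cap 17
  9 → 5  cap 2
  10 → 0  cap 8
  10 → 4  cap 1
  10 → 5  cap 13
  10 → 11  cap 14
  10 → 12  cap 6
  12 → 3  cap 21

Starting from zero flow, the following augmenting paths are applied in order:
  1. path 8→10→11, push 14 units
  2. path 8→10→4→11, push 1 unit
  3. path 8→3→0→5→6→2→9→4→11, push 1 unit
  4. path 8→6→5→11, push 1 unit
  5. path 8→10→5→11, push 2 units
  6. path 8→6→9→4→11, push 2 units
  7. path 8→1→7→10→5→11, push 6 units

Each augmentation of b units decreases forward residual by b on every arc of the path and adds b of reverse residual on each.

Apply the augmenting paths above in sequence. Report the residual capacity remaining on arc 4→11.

Residual capacity of (4,11): 16

after path 1 (8→10→11, push 14): res(4,11)=20
after path 2 (8→10→4→11, push 1): res(4,11)=19
after path 3 (8→3→0→5→6→2→9→4→11, push 1): res(4,11)=18
after path 4 (8→6→5→11, push 1): res(4,11)=18
after path 5 (8→10→5→11, push 2): res(4,11)=18
after path 6 (8→6→9→4→11, push 2): res(4,11)=16
after path 7 (8→1→7→10→5→11, push 6): res(4,11)=16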